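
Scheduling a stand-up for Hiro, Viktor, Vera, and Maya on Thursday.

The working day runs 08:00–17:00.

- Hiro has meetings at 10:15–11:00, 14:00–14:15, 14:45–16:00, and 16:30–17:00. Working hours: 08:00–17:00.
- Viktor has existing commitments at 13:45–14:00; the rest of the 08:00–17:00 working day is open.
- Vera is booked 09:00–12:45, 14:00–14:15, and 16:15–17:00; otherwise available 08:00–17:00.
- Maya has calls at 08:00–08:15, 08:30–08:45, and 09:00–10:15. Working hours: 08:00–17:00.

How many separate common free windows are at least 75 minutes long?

0

Hiro free within 08:00–17:00: 08:00–10:15, 11:00–14:00, 14:15–14:45, 16:00–16:30.
Viktor free within 08:00–17:00: 08:00–13:45, 14:00–17:00.
Vera free within 08:00–17:00: 08:00–09:00, 12:45–14:00, 14:15–16:15.
Maya free within 08:00–17:00: 08:15–08:30, 08:45–09:00, 10:15–17:00.
Hiro ∩ Viktor: 08:00–10:15, 11:00–13:45, 14:15–14:45, 16:00–16:30.
Hiro ∩ Viktor ∩ Vera: 08:00–09:00, 12:45–13:45, 14:15–14:45, 16:00–16:15.
Hiro ∩ Viktor ∩ Vera ∩ Maya: 08:15–08:30, 08:45–09:00, 12:45–13:45, 14:15–14:45, 16:00–16:15.
Windows ≥ 75 min: (none).
That's 0 windows.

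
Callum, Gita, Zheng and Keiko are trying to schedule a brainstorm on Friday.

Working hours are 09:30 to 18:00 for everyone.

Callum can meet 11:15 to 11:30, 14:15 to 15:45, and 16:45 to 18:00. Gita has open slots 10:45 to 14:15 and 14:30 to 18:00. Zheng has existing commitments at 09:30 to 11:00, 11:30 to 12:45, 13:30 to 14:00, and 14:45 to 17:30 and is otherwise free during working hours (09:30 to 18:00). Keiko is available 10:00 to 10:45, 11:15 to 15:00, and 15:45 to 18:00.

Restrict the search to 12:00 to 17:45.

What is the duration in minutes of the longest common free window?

Zheng free within 09:30–18:00: 11:00–11:30, 12:45–13:30, 14:00–14:45, 17:30–18:00.
Callum ∩ Gita: 11:15–11:30, 14:30–15:45, 16:45–18:00.
Callum ∩ Gita ∩ Zheng: 11:15–11:30, 14:30–14:45, 17:30–18:00.
Callum ∩ Gita ∩ Zheng ∩ Keiko: 11:15–11:30, 14:30–14:45, 17:30–18:00.
Restricted to 12:00–17:45: 14:30–14:45, 17:30–17:45.
Common window lengths: 15, 15 min; longest is 15.

15 minutes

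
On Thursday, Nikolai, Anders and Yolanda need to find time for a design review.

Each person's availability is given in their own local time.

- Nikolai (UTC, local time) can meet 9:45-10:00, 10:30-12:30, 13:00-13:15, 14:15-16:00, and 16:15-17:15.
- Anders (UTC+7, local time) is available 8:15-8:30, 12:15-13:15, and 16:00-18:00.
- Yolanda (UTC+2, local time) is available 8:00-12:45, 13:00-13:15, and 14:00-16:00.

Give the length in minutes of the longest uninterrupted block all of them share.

Nikolai → UTC: 09:45–10:00, 10:30–12:30, 13:00–13:15, 14:15–16:00, 16:15–17:15.
Anders → UTC: 01:15–01:30, 05:15–06:15, 09:00–11:00.
Yolanda → UTC: 06:00–10:45, 11:00–11:15, 12:00–14:00.
Nikolai ∩ Anders: 09:45–10:00, 10:30–11:00.
Nikolai ∩ Anders ∩ Yolanda: 09:45–10:00, 10:30–10:45.
Common window lengths: 15, 15 min; longest is 15.

15 minutes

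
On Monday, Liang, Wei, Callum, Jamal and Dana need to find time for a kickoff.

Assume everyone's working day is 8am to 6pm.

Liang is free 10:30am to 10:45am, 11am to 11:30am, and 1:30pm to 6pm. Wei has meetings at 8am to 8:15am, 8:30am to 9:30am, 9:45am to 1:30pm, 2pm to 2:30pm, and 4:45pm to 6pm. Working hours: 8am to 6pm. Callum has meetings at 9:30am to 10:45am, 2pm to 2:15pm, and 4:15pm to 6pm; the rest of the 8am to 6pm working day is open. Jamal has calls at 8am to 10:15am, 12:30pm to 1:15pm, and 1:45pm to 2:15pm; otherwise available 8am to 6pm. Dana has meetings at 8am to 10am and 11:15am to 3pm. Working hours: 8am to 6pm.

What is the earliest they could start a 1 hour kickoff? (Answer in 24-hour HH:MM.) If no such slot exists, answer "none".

Wei free within 08:00–18:00: 08:15–08:30, 09:30–09:45, 13:30–14:00, 14:30–16:45.
Callum free within 08:00–18:00: 08:00–09:30, 10:45–14:00, 14:15–16:15.
Jamal free within 08:00–18:00: 10:15–12:30, 13:15–13:45, 14:15–18:00.
Dana free within 08:00–18:00: 10:00–11:15, 15:00–18:00.
Liang ∩ Wei: 13:30–14:00, 14:30–16:45.
Liang ∩ Wei ∩ Callum: 13:30–14:00, 14:30–16:15.
Liang ∩ Wei ∩ Callum ∩ Jamal: 13:30–13:45, 14:30–16:15.
Liang ∩ Wei ∩ Callum ∩ Jamal ∩ Dana: 15:00–16:15.
Windows ≥ 60 min: 15:00–16:15.
Earliest such window starts at 15:00.

15:00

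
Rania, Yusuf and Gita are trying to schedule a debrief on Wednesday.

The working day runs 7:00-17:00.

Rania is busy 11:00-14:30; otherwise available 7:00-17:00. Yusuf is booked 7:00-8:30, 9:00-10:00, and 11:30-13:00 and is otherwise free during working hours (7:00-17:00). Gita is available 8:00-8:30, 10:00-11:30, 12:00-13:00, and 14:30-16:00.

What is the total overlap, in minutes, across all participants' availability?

150 minutes

Rania free within 07:00–17:00: 07:00–11:00, 14:30–17:00.
Yusuf free within 07:00–17:00: 08:30–09:00, 10:00–11:30, 13:00–17:00.
Rania ∩ Yusuf: 08:30–09:00, 10:00–11:00, 14:30–17:00.
Rania ∩ Yusuf ∩ Gita: 10:00–11:00, 14:30–16:00.
Total common minutes: 60 + 90 = 150.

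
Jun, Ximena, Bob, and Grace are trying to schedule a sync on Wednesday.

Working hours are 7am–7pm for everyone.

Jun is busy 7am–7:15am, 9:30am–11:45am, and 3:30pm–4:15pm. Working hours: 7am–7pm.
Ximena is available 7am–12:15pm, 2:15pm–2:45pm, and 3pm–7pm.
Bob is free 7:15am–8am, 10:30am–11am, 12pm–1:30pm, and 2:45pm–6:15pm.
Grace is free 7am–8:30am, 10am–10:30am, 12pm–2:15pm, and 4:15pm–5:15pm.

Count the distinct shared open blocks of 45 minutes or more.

2

Jun free within 07:00–19:00: 07:15–09:30, 11:45–15:30, 16:15–19:00.
Jun ∩ Ximena: 07:15–09:30, 11:45–12:15, 14:15–14:45, 15:00–15:30, 16:15–19:00.
Jun ∩ Ximena ∩ Bob: 07:15–08:00, 12:00–12:15, 15:00–15:30, 16:15–18:15.
Jun ∩ Ximena ∩ Bob ∩ Grace: 07:15–08:00, 12:00–12:15, 16:15–17:15.
Windows ≥ 45 min: 07:15–08:00, 16:15–17:15.
That's 2 windows.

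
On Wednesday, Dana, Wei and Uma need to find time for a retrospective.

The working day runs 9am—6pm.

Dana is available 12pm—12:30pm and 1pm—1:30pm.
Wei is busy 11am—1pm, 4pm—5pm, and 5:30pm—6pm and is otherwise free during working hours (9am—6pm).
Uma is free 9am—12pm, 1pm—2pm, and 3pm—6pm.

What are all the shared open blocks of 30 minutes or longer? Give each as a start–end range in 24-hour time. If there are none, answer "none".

13:00–13:30

Wei free within 09:00–18:00: 09:00–11:00, 13:00–16:00, 17:00–17:30.
Dana ∩ Wei: 13:00–13:30.
Dana ∩ Wei ∩ Uma: 13:00–13:30.
Windows ≥ 30 min: 13:00–13:30.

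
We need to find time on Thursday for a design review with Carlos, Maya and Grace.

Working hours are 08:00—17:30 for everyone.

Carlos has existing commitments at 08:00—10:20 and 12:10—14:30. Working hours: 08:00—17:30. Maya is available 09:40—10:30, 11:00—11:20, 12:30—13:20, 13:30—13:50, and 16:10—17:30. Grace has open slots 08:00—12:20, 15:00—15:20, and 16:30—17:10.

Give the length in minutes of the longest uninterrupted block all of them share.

Carlos free within 08:00–17:30: 10:20–12:10, 14:30–17:30.
Carlos ∩ Maya: 10:20–10:30, 11:00–11:20, 16:10–17:30.
Carlos ∩ Maya ∩ Grace: 10:20–10:30, 11:00–11:20, 16:30–17:10.
Common window lengths: 10, 20, 40 min; longest is 40.

40 minutes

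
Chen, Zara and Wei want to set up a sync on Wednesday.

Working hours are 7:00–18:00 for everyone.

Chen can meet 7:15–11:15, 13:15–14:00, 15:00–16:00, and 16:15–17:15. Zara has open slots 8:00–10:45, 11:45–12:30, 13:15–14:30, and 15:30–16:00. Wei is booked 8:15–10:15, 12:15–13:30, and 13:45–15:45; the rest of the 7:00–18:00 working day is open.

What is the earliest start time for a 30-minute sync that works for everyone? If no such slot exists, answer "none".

Wei free within 07:00–18:00: 07:00–08:15, 10:15–12:15, 13:30–13:45, 15:45–18:00.
Chen ∩ Zara: 08:00–10:45, 13:15–14:00, 15:30–16:00.
Chen ∩ Zara ∩ Wei: 08:00–08:15, 10:15–10:45, 13:30–13:45, 15:45–16:00.
Windows ≥ 30 min: 10:15–10:45.
Earliest such window starts at 10:15.

10:15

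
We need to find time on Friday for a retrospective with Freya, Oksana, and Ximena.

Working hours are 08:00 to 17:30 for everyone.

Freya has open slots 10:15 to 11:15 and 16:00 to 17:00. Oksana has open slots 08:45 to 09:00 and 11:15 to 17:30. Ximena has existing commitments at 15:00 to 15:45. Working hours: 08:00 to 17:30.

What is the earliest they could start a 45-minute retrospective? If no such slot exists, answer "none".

16:00

Ximena free within 08:00–17:30: 08:00–15:00, 15:45–17:30.
Freya ∩ Oksana: 16:00–17:00.
Freya ∩ Oksana ∩ Ximena: 16:00–17:00.
Windows ≥ 45 min: 16:00–17:00.
Earliest such window starts at 16:00.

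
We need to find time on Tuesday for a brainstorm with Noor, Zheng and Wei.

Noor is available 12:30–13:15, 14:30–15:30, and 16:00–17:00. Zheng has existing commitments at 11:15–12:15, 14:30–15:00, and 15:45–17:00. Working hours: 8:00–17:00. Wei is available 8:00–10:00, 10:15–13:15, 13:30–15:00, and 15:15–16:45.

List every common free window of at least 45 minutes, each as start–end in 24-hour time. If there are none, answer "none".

12:30–13:15

Zheng free within 08:00–17:00: 08:00–11:15, 12:15–14:30, 15:00–15:45.
Noor ∩ Zheng: 12:30–13:15, 15:00–15:30.
Noor ∩ Zheng ∩ Wei: 12:30–13:15, 15:15–15:30.
Windows ≥ 45 min: 12:30–13:15.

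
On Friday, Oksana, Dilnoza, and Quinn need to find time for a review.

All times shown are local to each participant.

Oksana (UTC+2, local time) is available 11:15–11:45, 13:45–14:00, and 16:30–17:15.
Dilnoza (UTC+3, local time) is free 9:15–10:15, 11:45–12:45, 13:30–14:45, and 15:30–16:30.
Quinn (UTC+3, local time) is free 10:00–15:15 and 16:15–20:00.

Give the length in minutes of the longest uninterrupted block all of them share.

30 minutes

Oksana → UTC: 09:15–09:45, 11:45–12:00, 14:30–15:15.
Dilnoza → UTC: 06:15–07:15, 08:45–09:45, 10:30–11:45, 12:30–13:30.
Quinn → UTC: 07:00–12:15, 13:15–17:00.
Oksana ∩ Dilnoza: 09:15–09:45.
Oksana ∩ Dilnoza ∩ Quinn: 09:15–09:45.
Single common window of 30 minutes.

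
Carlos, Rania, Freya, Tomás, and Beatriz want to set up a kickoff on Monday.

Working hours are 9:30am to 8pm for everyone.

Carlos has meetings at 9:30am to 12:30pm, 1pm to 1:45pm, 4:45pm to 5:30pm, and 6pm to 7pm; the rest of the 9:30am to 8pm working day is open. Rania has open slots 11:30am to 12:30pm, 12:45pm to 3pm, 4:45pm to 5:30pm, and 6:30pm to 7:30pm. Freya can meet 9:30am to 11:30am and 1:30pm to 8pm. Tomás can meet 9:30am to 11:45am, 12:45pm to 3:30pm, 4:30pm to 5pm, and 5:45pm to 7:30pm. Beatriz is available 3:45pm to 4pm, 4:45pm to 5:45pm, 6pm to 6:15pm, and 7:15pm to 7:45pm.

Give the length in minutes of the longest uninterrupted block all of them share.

15 minutes

Carlos free within 09:30–20:00: 12:30–13:00, 13:45–16:45, 17:30–18:00, 19:00–20:00.
Carlos ∩ Rania: 12:45–13:00, 13:45–15:00, 19:00–19:30.
Carlos ∩ Rania ∩ Freya: 13:45–15:00, 19:00–19:30.
Carlos ∩ Rania ∩ Freya ∩ Tomás: 13:45–15:00, 19:00–19:30.
Carlos ∩ Rania ∩ Freya ∩ Tomás ∩ Beatriz: 19:15–19:30.
Single common window of 15 minutes.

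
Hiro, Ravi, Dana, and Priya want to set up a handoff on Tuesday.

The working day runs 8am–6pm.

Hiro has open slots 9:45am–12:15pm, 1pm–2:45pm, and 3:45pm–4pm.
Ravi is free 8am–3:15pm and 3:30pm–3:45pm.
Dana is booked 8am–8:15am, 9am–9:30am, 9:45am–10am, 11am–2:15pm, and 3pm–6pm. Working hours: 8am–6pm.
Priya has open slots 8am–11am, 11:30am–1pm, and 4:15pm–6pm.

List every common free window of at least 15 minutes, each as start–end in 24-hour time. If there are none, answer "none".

10:00–11:00

Dana free within 08:00–18:00: 08:15–09:00, 09:30–09:45, 10:00–11:00, 14:15–15:00.
Hiro ∩ Ravi: 09:45–12:15, 13:00–14:45.
Hiro ∩ Ravi ∩ Dana: 10:00–11:00, 14:15–14:45.
Hiro ∩ Ravi ∩ Dana ∩ Priya: 10:00–11:00.
Windows ≥ 15 min: 10:00–11:00.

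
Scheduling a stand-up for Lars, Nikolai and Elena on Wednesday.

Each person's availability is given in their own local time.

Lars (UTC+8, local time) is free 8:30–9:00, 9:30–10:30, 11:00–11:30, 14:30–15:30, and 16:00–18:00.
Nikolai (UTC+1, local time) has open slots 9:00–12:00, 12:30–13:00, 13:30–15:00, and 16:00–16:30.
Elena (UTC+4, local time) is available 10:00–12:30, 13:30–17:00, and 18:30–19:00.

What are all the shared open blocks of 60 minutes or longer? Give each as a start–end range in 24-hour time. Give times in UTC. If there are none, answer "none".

none

Lars → UTC: 00:30–01:00, 01:30–02:30, 03:00–03:30, 06:30–07:30, 08:00–10:00.
Nikolai → UTC: 08:00–11:00, 11:30–12:00, 12:30–14:00, 15:00–15:30.
Elena → UTC: 06:00–08:30, 09:30–13:00, 14:30–15:00.
Lars ∩ Nikolai: 08:00–10:00.
Lars ∩ Nikolai ∩ Elena: 08:00–08:30, 09:30–10:00.
Windows ≥ 60 min: (none).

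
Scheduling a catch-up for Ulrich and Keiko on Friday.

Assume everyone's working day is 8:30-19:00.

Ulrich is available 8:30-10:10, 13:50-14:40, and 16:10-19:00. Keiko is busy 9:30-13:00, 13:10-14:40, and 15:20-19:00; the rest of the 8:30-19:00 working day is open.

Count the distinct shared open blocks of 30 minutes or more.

1

Keiko free within 08:30–19:00: 08:30–09:30, 13:00–13:10, 14:40–15:20.
Ulrich ∩ Keiko: 08:30–09:30.
Windows ≥ 30 min: 08:30–09:30.
That's 1 window.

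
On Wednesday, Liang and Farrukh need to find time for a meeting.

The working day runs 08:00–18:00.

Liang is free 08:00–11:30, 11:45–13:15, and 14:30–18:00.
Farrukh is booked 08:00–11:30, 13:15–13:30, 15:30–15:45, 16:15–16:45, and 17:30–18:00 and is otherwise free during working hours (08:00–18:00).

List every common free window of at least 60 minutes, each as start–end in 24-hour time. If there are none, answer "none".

Farrukh free within 08:00–18:00: 11:30–13:15, 13:30–15:30, 15:45–16:15, 16:45–17:30.
Liang ∩ Farrukh: 11:45–13:15, 14:30–15:30, 15:45–16:15, 16:45–17:30.
Windows ≥ 60 min: 11:45–13:15, 14:30–15:30.

11:45–13:15, 14:30–15:30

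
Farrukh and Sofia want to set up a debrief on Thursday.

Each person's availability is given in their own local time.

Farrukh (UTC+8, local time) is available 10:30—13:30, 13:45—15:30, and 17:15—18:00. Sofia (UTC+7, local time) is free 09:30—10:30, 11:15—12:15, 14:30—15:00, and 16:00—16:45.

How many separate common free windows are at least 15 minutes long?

3

Farrukh → UTC: 02:30–05:30, 05:45–07:30, 09:15–10:00.
Sofia → UTC: 02:30–03:30, 04:15–05:15, 07:30–08:00, 09:00–09:45.
Farrukh ∩ Sofia: 02:30–03:30, 04:15–05:15, 09:15–09:45.
Windows ≥ 15 min: 02:30–03:30, 04:15–05:15, 09:15–09:45.
That's 3 windows.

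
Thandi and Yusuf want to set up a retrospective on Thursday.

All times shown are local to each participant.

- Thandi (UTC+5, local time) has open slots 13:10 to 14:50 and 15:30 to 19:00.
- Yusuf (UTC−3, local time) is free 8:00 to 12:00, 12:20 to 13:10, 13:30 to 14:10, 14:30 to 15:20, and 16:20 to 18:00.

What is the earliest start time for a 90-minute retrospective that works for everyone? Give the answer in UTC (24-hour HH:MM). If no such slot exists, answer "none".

Thandi → UTC: 08:10–09:50, 10:30–14:00.
Yusuf → UTC: 11:00–15:00, 15:20–16:10, 16:30–17:10, 17:30–18:20, 19:20–21:00.
Thandi ∩ Yusuf: 11:00–14:00.
Windows ≥ 90 min: 11:00–14:00.
Earliest such window starts at 11:00.

11:00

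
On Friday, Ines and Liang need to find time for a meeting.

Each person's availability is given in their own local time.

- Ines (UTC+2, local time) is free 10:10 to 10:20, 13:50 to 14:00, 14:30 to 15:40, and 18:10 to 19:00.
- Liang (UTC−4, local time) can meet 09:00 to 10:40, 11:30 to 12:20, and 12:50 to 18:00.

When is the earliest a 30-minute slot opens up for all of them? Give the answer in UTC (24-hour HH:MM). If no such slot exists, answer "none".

Ines → UTC: 08:10–08:20, 11:50–12:00, 12:30–13:40, 16:10–17:00.
Liang → UTC: 13:00–14:40, 15:30–16:20, 16:50–22:00.
Ines ∩ Liang: 13:00–13:40, 16:10–16:20, 16:50–17:00.
Windows ≥ 30 min: 13:00–13:40.
Earliest such window starts at 13:00.

13:00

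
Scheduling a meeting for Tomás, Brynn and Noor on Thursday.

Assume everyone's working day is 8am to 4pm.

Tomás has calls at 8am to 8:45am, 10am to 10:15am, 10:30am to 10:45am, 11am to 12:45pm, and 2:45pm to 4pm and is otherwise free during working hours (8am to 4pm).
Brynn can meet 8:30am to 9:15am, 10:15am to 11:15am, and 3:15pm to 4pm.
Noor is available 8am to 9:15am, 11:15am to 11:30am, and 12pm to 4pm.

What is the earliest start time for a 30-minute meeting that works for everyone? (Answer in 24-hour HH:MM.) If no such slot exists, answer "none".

Tomás free within 08:00–16:00: 08:45–10:00, 10:15–10:30, 10:45–11:00, 12:45–14:45.
Tomás ∩ Brynn: 08:45–09:15, 10:15–10:30, 10:45–11:00.
Tomás ∩ Brynn ∩ Noor: 08:45–09:15.
Windows ≥ 30 min: 08:45–09:15.
Earliest such window starts at 08:45.

08:45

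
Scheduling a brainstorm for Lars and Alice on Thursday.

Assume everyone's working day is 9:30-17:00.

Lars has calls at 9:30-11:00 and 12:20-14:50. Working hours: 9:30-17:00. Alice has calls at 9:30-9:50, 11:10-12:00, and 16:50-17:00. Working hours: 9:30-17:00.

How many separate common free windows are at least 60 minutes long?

1

Lars free within 09:30–17:00: 11:00–12:20, 14:50–17:00.
Alice free within 09:30–17:00: 09:50–11:10, 12:00–16:50.
Lars ∩ Alice: 11:00–11:10, 12:00–12:20, 14:50–16:50.
Windows ≥ 60 min: 14:50–16:50.
That's 1 window.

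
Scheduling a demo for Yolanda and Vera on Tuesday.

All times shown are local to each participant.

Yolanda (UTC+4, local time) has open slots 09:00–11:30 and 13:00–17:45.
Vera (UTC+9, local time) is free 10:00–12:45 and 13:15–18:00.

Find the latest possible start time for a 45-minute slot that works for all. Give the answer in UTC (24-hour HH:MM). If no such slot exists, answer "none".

Yolanda → UTC: 05:00–07:30, 09:00–13:45.
Vera → UTC: 01:00–03:45, 04:15–09:00.
Yolanda ∩ Vera: 05:00–07:30.
Windows ≥ 45 min: 05:00–07:30.
Latest start in the last window 05:00–07:30 is 07:30 − 45 min = 06:45.

06:45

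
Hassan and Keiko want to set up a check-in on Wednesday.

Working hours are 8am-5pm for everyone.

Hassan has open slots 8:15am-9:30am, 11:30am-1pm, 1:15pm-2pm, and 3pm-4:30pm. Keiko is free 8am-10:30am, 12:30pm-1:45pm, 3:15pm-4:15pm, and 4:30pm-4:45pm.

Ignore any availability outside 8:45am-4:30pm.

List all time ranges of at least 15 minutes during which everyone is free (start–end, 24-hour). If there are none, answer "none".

Hassan ∩ Keiko: 08:15–09:30, 12:30–13:00, 13:15–13:45, 15:15–16:15.
Restricted to 08:45–16:30: 08:45–09:30, 12:30–13:00, 13:15–13:45, 15:15–16:15.
Windows ≥ 15 min: 08:45–09:30, 12:30–13:00, 13:15–13:45, 15:15–16:15.

08:45–09:30, 12:30–13:00, 13:15–13:45, 15:15–16:15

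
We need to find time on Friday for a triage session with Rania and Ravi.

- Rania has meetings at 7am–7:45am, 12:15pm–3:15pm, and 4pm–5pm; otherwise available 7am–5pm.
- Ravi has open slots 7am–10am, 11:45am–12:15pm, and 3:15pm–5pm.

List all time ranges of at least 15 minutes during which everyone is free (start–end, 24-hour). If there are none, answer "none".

07:45–10:00, 11:45–12:15, 15:15–16:00

Rania free within 07:00–17:00: 07:45–12:15, 15:15–16:00.
Rania ∩ Ravi: 07:45–10:00, 11:45–12:15, 15:15–16:00.
Windows ≥ 15 min: 07:45–10:00, 11:45–12:15, 15:15–16:00.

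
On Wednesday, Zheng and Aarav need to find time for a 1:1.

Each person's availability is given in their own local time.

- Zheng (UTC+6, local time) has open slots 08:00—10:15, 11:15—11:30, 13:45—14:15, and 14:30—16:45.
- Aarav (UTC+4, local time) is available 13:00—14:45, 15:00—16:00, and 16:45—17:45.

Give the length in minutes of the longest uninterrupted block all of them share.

105 minutes

Zheng → UTC: 02:00–04:15, 05:15–05:30, 07:45–08:15, 08:30–10:45.
Aarav → UTC: 09:00–10:45, 11:00–12:00, 12:45–13:45.
Zheng ∩ Aarav: 09:00–10:45.
Single common window of 105 minutes.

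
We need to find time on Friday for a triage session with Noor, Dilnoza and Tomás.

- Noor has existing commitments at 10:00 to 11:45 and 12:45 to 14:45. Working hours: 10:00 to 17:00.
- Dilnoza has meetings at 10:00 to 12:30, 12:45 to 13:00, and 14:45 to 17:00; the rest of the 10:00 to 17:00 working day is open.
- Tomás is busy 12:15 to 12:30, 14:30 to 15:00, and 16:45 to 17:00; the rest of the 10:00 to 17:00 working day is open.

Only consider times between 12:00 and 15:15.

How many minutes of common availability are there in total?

Noor free within 10:00–17:00: 11:45–12:45, 14:45–17:00.
Dilnoza free within 10:00–17:00: 12:30–12:45, 13:00–14:45.
Tomás free within 10:00–17:00: 10:00–12:15, 12:30–14:30, 15:00–16:45.
Noor ∩ Dilnoza: 12:30–12:45.
Noor ∩ Dilnoza ∩ Tomás: 12:30–12:45.
Restricted to 12:00–15:15: 12:30–12:45.
Total common minutes: 15.

15 minutes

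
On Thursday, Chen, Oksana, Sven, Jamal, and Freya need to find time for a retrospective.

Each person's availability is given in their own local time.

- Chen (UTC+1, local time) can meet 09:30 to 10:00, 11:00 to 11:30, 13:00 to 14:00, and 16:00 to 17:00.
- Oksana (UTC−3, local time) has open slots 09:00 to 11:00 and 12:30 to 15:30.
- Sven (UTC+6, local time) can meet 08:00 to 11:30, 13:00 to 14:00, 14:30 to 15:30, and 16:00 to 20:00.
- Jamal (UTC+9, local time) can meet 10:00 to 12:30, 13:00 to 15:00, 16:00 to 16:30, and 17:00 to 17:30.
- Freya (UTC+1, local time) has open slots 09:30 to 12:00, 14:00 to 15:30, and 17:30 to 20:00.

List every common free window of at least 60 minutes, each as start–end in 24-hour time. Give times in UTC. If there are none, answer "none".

none

Chen → UTC: 08:30–09:00, 10:00–10:30, 12:00–13:00, 15:00–16:00.
Oksana → UTC: 12:00–14:00, 15:30–18:30.
Sven → UTC: 02:00–05:30, 07:00–08:00, 08:30–09:30, 10:00–14:00.
Jamal → UTC: 01:00–03:30, 04:00–06:00, 07:00–07:30, 08:00–08:30.
Freya → UTC: 08:30–11:00, 13:00–14:30, 16:30–19:00.
Chen ∩ Oksana: 12:00–13:00, 15:30–16:00.
Chen ∩ Oksana ∩ Sven: 12:00–13:00.
Chen ∩ Oksana ∩ Sven ∩ Jamal: (none).
Chen ∩ Oksana ∩ Sven ∩ Jamal ∩ Freya: (none).
Windows ≥ 60 min: (none).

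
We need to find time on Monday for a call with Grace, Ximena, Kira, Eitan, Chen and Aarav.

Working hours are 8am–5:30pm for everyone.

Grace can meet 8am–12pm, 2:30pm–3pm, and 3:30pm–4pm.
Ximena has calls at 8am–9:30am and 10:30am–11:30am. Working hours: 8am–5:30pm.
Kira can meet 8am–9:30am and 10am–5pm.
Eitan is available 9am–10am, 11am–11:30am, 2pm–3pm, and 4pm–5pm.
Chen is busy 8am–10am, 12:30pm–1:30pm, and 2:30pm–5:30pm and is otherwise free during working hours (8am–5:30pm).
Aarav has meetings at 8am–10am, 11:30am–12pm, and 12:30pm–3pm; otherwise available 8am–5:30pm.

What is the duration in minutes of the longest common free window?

Ximena free within 08:00–17:30: 09:30–10:30, 11:30–17:30.
Chen free within 08:00–17:30: 10:00–12:30, 13:30–14:30.
Aarav free within 08:00–17:30: 10:00–11:30, 12:00–12:30, 15:00–17:30.
Grace ∩ Ximena: 09:30–10:30, 11:30–12:00, 14:30–15:00, 15:30–16:00.
Grace ∩ Ximena ∩ Kira: 10:00–10:30, 11:30–12:00, 14:30–15:00, 15:30–16:00.
Grace ∩ Ximena ∩ Kira ∩ Eitan: 14:30–15:00.
Grace ∩ Ximena ∩ Kira ∩ Eitan ∩ Chen: (none).
Grace ∩ Ximena ∩ Kira ∩ Eitan ∩ Chen ∩ Aarav: (none).
No common window.

0 minutes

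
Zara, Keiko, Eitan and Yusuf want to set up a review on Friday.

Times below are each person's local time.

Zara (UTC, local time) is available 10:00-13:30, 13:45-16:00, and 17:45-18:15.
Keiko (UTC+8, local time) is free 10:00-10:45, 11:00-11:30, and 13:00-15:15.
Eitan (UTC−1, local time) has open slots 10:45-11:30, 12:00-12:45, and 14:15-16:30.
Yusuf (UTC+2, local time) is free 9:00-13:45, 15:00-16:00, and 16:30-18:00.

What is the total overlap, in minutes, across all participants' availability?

Zara → UTC: 10:00–13:30, 13:45–16:00, 17:45–18:15.
Keiko → UTC: 02:00–02:45, 03:00–03:30, 05:00–07:15.
Eitan → UTC: 11:45–12:30, 13:00–13:45, 15:15–17:30.
Yusuf → UTC: 07:00–11:45, 13:00–14:00, 14:30–16:00.
Zara ∩ Keiko: (none).
Zara ∩ Keiko ∩ Eitan: (none).
Zara ∩ Keiko ∩ Eitan ∩ Yusuf: (none).
Total common minutes: 0.

0 minutes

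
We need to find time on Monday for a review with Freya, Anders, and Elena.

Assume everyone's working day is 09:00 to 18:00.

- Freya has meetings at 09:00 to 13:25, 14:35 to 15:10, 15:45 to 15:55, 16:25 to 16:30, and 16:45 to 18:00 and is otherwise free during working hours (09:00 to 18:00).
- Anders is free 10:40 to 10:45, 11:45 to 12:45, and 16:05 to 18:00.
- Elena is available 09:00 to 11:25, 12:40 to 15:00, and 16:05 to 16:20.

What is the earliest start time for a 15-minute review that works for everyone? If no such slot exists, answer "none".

Freya free within 09:00–18:00: 13:25–14:35, 15:10–15:45, 15:55–16:25, 16:30–16:45.
Freya ∩ Anders: 16:05–16:25, 16:30–16:45.
Freya ∩ Anders ∩ Elena: 16:05–16:20.
Windows ≥ 15 min: 16:05–16:20.
Earliest such window starts at 16:05.

16:05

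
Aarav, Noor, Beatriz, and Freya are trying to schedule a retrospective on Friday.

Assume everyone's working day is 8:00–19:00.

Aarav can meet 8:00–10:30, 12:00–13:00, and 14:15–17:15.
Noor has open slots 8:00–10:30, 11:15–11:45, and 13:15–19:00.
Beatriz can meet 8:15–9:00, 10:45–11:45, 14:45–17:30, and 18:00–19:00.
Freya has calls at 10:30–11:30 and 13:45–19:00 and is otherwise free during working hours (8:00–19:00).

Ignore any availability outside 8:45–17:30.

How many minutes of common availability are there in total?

15 minutes

Freya free within 08:00–19:00: 08:00–10:30, 11:30–13:45.
Aarav ∩ Noor: 08:00–10:30, 14:15–17:15.
Aarav ∩ Noor ∩ Beatriz: 08:15–09:00, 14:45–17:15.
Aarav ∩ Noor ∩ Beatriz ∩ Freya: 08:15–09:00.
Restricted to 08:45–17:30: 08:45–09:00.
Total common minutes: 15.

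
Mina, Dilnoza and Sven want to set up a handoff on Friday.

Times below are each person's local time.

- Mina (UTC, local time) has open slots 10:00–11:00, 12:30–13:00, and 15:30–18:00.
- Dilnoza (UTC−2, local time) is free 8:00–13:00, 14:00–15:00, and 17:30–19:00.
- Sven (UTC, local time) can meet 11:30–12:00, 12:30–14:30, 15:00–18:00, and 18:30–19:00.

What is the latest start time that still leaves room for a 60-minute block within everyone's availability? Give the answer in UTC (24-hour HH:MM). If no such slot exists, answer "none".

16:00

Mina → UTC: 10:00–11:00, 12:30–13:00, 15:30–18:00.
Dilnoza → UTC: 10:00–15:00, 16:00–17:00, 19:30–21:00.
Sven → UTC: 11:30–12:00, 12:30–14:30, 15:00–18:00, 18:30–19:00.
Mina ∩ Dilnoza: 10:00–11:00, 12:30–13:00, 16:00–17:00.
Mina ∩ Dilnoza ∩ Sven: 12:30–13:00, 16:00–17:00.
Windows ≥ 60 min: 16:00–17:00.
Latest start in the last window 16:00–17:00 is 17:00 − 60 min = 16:00.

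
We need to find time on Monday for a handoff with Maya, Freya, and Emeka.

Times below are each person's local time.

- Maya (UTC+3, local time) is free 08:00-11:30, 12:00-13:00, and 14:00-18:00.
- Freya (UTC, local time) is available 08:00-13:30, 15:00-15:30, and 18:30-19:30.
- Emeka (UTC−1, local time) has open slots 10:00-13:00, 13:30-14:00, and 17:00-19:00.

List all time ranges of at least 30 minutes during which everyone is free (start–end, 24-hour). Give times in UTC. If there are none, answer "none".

Maya → UTC: 05:00–08:30, 09:00–10:00, 11:00–15:00.
Freya → UTC: 08:00–13:30, 15:00–15:30, 18:30–19:30.
Emeka → UTC: 11:00–14:00, 14:30–15:00, 18:00–20:00.
Maya ∩ Freya: 08:00–08:30, 09:00–10:00, 11:00–13:30.
Maya ∩ Freya ∩ Emeka: 11:00–13:30.
Windows ≥ 30 min: 11:00–13:30.

11:00–13:30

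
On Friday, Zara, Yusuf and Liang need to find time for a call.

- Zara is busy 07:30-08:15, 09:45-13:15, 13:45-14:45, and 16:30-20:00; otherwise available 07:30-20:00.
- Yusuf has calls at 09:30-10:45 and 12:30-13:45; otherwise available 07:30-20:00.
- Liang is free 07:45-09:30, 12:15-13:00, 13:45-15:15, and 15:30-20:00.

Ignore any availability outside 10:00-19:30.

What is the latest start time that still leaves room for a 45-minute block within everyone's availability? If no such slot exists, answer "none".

Zara free within 07:30–20:00: 08:15–09:45, 13:15–13:45, 14:45–16:30.
Yusuf free within 07:30–20:00: 07:30–09:30, 10:45–12:30, 13:45–20:00.
Zara ∩ Yusuf: 08:15–09:30, 14:45–16:30.
Zara ∩ Yusuf ∩ Liang: 08:15–09:30, 14:45–15:15, 15:30–16:30.
Restricted to 10:00–19:30: 14:45–15:15, 15:30–16:30.
Windows ≥ 45 min: 15:30–16:30.
Latest start in the last window 15:30–16:30 is 16:30 − 45 min = 15:45.

15:45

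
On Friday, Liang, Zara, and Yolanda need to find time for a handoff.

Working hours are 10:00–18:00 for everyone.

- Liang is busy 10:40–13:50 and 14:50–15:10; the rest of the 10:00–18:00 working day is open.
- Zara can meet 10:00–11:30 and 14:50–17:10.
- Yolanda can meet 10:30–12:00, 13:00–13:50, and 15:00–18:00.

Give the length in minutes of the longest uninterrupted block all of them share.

Liang free within 10:00–18:00: 10:00–10:40, 13:50–14:50, 15:10–18:00.
Liang ∩ Zara: 10:00–10:40, 15:10–17:10.
Liang ∩ Zara ∩ Yolanda: 10:30–10:40, 15:10–17:10.
Common window lengths: 10, 120 min; longest is 120.

120 minutes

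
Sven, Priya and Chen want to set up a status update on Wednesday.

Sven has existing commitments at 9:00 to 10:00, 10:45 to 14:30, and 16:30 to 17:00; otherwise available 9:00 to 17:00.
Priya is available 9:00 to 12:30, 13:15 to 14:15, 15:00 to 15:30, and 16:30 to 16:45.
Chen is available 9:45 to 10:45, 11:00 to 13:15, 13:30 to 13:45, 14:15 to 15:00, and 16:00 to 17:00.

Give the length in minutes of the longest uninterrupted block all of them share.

Sven free within 09:00–17:00: 10:00–10:45, 14:30–16:30.
Sven ∩ Priya: 10:00–10:45, 15:00–15:30.
Sven ∩ Priya ∩ Chen: 10:00–10:45.
Single common window of 45 minutes.

45 minutes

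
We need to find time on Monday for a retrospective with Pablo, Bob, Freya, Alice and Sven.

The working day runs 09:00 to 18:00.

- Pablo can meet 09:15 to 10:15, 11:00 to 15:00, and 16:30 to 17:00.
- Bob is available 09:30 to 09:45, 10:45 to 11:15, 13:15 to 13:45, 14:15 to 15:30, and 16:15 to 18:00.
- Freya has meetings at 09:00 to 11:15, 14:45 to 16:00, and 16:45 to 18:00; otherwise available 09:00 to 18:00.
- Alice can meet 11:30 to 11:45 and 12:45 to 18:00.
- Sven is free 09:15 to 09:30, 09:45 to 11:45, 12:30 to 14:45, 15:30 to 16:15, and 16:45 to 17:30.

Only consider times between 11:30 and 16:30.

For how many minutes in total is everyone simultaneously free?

Freya free within 09:00–18:00: 11:15–14:45, 16:00–16:45.
Pablo ∩ Bob: 09:30–09:45, 11:00–11:15, 13:15–13:45, 14:15–15:00, 16:30–17:00.
Pablo ∩ Bob ∩ Freya: 13:15–13:45, 14:15–14:45, 16:30–16:45.
Pablo ∩ Bob ∩ Freya ∩ Alice: 13:15–13:45, 14:15–14:45, 16:30–16:45.
Pablo ∩ Bob ∩ Freya ∩ Alice ∩ Sven: 13:15–13:45, 14:15–14:45.
Restricted to 11:30–16:30: 13:15–13:45, 14:15–14:45.
Total common minutes: 30 + 30 = 60.

60 minutes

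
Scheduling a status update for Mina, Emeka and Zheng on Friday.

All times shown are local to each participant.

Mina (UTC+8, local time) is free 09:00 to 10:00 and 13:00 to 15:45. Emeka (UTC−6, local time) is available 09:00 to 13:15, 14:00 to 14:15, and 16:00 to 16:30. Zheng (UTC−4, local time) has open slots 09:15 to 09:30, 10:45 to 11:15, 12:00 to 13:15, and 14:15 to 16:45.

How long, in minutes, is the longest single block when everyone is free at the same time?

0 minutes

Mina → UTC: 01:00–02:00, 05:00–07:45.
Emeka → UTC: 15:00–19:15, 20:00–20:15, 22:00–22:30.
Zheng → UTC: 13:15–13:30, 14:45–15:15, 16:00–17:15, 18:15–20:45.
Mina ∩ Emeka: (none).
Mina ∩ Emeka ∩ Zheng: (none).
No common window.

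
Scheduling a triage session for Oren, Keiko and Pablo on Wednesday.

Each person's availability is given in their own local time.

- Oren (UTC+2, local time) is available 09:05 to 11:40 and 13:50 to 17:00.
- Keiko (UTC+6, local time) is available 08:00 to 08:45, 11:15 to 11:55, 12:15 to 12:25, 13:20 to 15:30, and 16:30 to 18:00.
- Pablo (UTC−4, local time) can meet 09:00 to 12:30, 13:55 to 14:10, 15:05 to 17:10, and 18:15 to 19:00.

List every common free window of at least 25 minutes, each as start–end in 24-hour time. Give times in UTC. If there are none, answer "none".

none

Oren → UTC: 07:05–09:40, 11:50–15:00.
Keiko → UTC: 02:00–02:45, 05:15–05:55, 06:15–06:25, 07:20–09:30, 10:30–12:00.
Pablo → UTC: 13:00–16:30, 17:55–18:10, 19:05–21:10, 22:15–23:00.
Oren ∩ Keiko: 07:20–09:30, 11:50–12:00.
Oren ∩ Keiko ∩ Pablo: (none).
Windows ≥ 25 min: (none).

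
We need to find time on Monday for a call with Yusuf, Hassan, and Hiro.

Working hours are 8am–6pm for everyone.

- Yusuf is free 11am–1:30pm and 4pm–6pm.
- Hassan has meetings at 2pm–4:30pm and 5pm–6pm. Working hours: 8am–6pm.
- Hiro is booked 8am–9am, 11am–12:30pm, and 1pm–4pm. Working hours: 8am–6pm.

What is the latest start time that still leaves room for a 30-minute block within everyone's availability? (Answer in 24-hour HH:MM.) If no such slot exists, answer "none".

Hassan free within 08:00–18:00: 08:00–14:00, 16:30–17:00.
Hiro free within 08:00–18:00: 09:00–11:00, 12:30–13:00, 16:00–18:00.
Yusuf ∩ Hassan: 11:00–13:30, 16:30–17:00.
Yusuf ∩ Hassan ∩ Hiro: 12:30–13:00, 16:30–17:00.
Windows ≥ 30 min: 12:30–13:00, 16:30–17:00.
Latest start in the last window 16:30–17:00 is 17:00 − 30 min = 16:30.

16:30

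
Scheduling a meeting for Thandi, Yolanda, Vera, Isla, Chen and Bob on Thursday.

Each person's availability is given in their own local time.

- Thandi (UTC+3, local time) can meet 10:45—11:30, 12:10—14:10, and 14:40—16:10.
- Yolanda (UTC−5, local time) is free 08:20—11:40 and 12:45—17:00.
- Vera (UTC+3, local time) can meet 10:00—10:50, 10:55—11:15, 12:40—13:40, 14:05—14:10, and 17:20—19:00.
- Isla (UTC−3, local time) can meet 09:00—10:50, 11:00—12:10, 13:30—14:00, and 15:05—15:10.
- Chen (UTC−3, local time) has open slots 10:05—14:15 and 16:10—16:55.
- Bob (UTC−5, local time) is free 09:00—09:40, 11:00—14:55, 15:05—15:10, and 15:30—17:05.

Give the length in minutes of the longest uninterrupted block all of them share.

0 minutes

Thandi → UTC: 07:45–08:30, 09:10–11:10, 11:40–13:10.
Yolanda → UTC: 13:20–16:40, 17:45–22:00.
Vera → UTC: 07:00–07:50, 07:55–08:15, 09:40–10:40, 11:05–11:10, 14:20–16:00.
Isla → UTC: 12:00–13:50, 14:00–15:10, 16:30–17:00, 18:05–18:10.
Chen → UTC: 13:05–17:15, 19:10–19:55.
Bob → UTC: 14:00–14:40, 16:00–19:55, 20:05–20:10, 20:30–22:05.
Thandi ∩ Yolanda: (none).
Thandi ∩ Yolanda ∩ Vera: (none).
Thandi ∩ Yolanda ∩ Vera ∩ Isla: (none).
Thandi ∩ Yolanda ∩ Vera ∩ Isla ∩ Chen: (none).
Thandi ∩ Yolanda ∩ Vera ∩ Isla ∩ Chen ∩ Bob: (none).
No common window.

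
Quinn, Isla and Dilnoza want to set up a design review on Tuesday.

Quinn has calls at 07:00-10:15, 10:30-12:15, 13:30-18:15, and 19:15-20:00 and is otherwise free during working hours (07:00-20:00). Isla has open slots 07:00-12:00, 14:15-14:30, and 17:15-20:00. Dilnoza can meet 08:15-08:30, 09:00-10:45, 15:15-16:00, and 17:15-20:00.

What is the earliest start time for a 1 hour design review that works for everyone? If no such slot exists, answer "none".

18:15

Quinn free within 07:00–20:00: 10:15–10:30, 12:15–13:30, 18:15–19:15.
Quinn ∩ Isla: 10:15–10:30, 18:15–19:15.
Quinn ∩ Isla ∩ Dilnoza: 10:15–10:30, 18:15–19:15.
Windows ≥ 60 min: 18:15–19:15.
Earliest such window starts at 18:15.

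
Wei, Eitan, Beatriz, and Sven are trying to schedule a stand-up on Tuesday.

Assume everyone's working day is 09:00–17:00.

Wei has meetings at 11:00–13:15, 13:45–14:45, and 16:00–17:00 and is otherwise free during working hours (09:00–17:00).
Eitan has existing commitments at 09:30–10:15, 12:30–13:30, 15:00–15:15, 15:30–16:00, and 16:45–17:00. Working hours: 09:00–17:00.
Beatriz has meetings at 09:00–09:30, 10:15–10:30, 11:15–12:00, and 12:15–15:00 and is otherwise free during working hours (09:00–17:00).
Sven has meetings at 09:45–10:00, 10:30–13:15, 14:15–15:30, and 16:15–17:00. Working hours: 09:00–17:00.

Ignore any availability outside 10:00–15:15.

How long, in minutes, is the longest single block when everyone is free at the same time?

0 minutes

Wei free within 09:00–17:00: 09:00–11:00, 13:15–13:45, 14:45–16:00.
Eitan free within 09:00–17:00: 09:00–09:30, 10:15–12:30, 13:30–15:00, 15:15–15:30, 16:00–16:45.
Beatriz free within 09:00–17:00: 09:30–10:15, 10:30–11:15, 12:00–12:15, 15:00–17:00.
Sven free within 09:00–17:00: 09:00–09:45, 10:00–10:30, 13:15–14:15, 15:30–16:15.
Wei ∩ Eitan: 09:00–09:30, 10:15–11:00, 13:30–13:45, 14:45–15:00, 15:15–15:30.
Wei ∩ Eitan ∩ Beatriz: 10:30–11:00, 15:15–15:30.
Wei ∩ Eitan ∩ Beatriz ∩ Sven: (none).
Restricted to 10:00–15:15: (none).
No common window.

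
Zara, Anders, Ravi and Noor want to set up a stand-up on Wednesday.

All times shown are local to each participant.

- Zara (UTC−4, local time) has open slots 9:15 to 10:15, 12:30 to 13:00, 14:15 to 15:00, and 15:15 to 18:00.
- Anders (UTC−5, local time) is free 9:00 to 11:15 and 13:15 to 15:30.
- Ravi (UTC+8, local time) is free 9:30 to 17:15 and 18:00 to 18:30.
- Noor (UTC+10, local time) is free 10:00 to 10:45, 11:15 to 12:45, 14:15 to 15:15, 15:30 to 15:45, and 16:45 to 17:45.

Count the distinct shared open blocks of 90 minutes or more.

Zara → UTC: 13:15–14:15, 16:30–17:00, 18:15–19:00, 19:15–22:00.
Anders → UTC: 14:00–16:15, 18:15–20:30.
Ravi → UTC: 01:30–09:15, 10:00–10:30.
Noor → UTC: 00:00–00:45, 01:15–02:45, 04:15–05:15, 05:30–05:45, 06:45–07:45.
Zara ∩ Anders: 14:00–14:15, 18:15–19:00, 19:15–20:30.
Zara ∩ Anders ∩ Ravi: (none).
Zara ∩ Anders ∩ Ravi ∩ Noor: (none).
Windows ≥ 90 min: (none).
That's 0 windows.

0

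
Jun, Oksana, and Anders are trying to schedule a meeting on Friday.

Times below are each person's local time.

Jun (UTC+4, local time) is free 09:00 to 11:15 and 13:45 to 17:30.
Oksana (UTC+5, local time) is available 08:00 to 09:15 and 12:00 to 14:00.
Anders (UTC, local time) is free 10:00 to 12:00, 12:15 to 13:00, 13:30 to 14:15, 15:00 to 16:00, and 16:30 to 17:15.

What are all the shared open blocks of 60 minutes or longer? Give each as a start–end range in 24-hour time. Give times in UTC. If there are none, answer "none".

Jun → UTC: 05:00–07:15, 09:45–13:30.
Oksana → UTC: 03:00–04:15, 07:00–09:00.
Anders → UTC: 10:00–12:00, 12:15–13:00, 13:30–14:15, 15:00–16:00, 16:30–17:15.
Jun ∩ Oksana: 07:00–07:15.
Jun ∩ Oksana ∩ Anders: (none).
Windows ≥ 60 min: (none).

none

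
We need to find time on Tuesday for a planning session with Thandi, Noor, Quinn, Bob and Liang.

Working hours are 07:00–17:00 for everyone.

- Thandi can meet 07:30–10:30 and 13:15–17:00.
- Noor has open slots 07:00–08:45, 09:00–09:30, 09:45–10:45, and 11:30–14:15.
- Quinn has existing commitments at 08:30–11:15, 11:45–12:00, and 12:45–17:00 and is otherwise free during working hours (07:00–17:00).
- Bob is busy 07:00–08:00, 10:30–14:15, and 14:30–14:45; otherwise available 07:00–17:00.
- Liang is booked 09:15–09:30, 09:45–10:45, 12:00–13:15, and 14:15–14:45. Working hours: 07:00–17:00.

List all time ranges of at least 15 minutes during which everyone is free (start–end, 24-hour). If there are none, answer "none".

08:00–08:30

Quinn free within 07:00–17:00: 07:00–08:30, 11:15–11:45, 12:00–12:45.
Bob free within 07:00–17:00: 08:00–10:30, 14:15–14:30, 14:45–17:00.
Liang free within 07:00–17:00: 07:00–09:15, 09:30–09:45, 10:45–12:00, 13:15–14:15, 14:45–17:00.
Thandi ∩ Noor: 07:30–08:45, 09:00–09:30, 09:45–10:30, 13:15–14:15.
Thandi ∩ Noor ∩ Quinn: 07:30–08:30.
Thandi ∩ Noor ∩ Quinn ∩ Bob: 08:00–08:30.
Thandi ∩ Noor ∩ Quinn ∩ Bob ∩ Liang: 08:00–08:30.
Windows ≥ 15 min: 08:00–08:30.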